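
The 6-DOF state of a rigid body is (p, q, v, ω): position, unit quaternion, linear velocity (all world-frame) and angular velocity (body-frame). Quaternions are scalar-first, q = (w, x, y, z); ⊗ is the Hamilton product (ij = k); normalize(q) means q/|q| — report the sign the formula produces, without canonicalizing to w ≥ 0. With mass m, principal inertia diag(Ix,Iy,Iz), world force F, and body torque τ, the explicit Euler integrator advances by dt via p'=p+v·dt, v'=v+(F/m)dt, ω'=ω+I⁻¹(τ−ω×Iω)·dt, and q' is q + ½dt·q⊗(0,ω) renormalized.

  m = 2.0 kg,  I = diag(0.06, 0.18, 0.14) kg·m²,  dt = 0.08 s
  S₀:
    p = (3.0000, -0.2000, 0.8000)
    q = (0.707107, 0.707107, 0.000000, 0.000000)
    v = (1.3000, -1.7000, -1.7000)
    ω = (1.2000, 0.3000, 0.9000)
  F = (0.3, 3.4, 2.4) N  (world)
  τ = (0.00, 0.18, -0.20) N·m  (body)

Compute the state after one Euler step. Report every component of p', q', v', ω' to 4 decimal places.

p' = (3.1040, -0.3360, 0.6640)
q' = (0.6719, 0.7397, -0.0169, 0.0339)
v' = (1.3120, -1.5640, -1.6040)
ω' = (1.2144, 0.4184, 0.7610)

linear accel F/m = (0.1500, 1.7000, 1.2000)
p + v·dt = (3.1040, -0.3360, 0.6640)
v + (F/m)dt = (1.3120, -1.5640, -1.6040)
precession coupling ω×(Iω) = (-0.0108, -0.0864, 0.0432)
α = I⁻¹(τ − ω×Iω) = (0.1800, 1.4800, -1.7371)
new body rate ω' = (1.2144, 0.4184, 0.7610)
Hamilton product q⊗(0,ω) = (-0.8485284, 0.8485284, -0.4242642, 0.8485284)
q + ½dt·q⊗(0,ω), renormalized = (0.6719, 0.7397, -0.0169, 0.0339)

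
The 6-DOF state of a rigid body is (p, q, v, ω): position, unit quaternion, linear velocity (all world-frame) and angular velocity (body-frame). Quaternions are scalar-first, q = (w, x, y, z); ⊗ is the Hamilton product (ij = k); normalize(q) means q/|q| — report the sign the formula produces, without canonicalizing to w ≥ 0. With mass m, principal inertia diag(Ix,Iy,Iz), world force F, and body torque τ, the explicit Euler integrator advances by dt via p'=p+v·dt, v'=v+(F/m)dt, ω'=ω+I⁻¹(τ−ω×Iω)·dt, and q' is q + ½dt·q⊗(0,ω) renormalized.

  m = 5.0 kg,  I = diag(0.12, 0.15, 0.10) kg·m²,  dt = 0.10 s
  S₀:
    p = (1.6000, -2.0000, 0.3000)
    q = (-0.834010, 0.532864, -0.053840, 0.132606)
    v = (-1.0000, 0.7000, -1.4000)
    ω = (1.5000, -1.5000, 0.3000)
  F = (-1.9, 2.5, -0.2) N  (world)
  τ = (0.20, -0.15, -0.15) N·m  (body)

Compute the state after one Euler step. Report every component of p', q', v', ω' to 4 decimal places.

p' = (1.5000, -1.9300, 0.1600)
q' = (-0.8750, 0.4767, 0.0106, 0.0837)
v' = (-1.0380, 0.7500, -1.4040)
ω' = (1.6479, -1.6060, 0.2175)

a = (-0.3800, 0.5000, -0.0400)
p' = p + v·dt = (1.5000, -1.9300, 0.1600)
v' = v + a·dt = (-1.0380, 0.7500, -1.4040)
angular accel α = (1.4792, -1.0600, -0.8250)
new body rate ω' = (1.6479, -1.6060, 0.2175)
2q̇ = q⊗(0,ω) = (-0.9198378, -1.0682580, 1.2900648, -0.9687390)
updated quaternion q' = (-0.8750, 0.4767, 0.0106, 0.0837)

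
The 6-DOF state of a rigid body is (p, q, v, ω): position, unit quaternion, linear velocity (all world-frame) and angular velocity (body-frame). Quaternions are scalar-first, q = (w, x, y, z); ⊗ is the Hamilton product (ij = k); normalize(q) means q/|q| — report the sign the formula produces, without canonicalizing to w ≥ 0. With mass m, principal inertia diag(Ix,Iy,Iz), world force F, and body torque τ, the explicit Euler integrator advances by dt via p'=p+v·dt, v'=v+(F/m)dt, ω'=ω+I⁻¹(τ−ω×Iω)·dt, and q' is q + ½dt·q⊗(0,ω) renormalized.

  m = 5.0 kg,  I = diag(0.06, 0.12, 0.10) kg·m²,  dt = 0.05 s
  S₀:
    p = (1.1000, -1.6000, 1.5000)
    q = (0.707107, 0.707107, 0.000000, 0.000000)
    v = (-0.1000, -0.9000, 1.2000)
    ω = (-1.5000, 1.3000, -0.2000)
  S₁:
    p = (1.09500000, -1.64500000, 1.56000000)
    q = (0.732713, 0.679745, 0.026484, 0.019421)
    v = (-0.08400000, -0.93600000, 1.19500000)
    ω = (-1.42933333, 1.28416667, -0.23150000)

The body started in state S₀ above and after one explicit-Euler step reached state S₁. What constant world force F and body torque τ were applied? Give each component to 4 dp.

rate change Δω = (0.07066667, -0.01583333, -0.03150000)
I·α + gyro = (0.0900, -0.0500, -0.1800)
velocity change Δv = (0.01600000, -0.03600000, -0.00500000)
m·(v₁−v₀)/dt = (1.6000, -3.6000, -0.5000)

F = (1.6000, -3.6000, -0.5000)
τ = (0.0900, -0.0500, -0.1800)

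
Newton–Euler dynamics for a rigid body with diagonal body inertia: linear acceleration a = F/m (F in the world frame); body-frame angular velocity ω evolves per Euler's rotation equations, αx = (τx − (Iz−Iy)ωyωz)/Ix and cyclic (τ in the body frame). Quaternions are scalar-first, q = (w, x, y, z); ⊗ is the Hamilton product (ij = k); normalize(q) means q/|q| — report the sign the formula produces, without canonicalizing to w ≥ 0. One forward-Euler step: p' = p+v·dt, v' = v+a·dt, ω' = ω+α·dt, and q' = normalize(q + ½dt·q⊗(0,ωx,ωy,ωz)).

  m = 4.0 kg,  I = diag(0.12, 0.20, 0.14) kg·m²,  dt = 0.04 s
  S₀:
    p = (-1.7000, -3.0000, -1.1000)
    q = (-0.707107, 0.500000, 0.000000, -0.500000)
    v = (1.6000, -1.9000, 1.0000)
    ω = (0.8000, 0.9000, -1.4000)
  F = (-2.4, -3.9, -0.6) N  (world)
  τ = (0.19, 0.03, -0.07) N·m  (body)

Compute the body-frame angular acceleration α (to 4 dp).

gyro term ω×Iω = (0.0756, 0.0224, 0.0576)
angular accel α = (0.9533, 0.0380, -0.9114)

α = (0.9533, 0.0380, -0.9114)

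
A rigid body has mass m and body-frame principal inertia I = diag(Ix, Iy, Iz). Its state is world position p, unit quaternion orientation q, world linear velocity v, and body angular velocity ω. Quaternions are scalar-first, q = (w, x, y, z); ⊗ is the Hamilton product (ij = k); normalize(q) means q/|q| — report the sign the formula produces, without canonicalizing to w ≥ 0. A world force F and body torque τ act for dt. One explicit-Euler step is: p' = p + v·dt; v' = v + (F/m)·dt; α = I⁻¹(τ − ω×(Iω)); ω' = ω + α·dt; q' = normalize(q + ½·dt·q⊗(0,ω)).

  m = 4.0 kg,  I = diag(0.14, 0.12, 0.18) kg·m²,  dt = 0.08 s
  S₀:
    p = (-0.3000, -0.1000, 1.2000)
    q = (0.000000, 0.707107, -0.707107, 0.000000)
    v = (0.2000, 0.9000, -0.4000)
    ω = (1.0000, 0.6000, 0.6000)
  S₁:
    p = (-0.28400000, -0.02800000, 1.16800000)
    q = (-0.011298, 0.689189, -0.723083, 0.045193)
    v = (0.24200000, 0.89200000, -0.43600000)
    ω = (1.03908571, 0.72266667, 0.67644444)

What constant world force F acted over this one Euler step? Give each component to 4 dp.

F = (2.1000, -0.4000, -1.8000)

Δv = v₁−v₀ = (0.04200000, -0.00800000, -0.03600000)
F = m·Δv/dt = (2.1000, -0.4000, -1.8000)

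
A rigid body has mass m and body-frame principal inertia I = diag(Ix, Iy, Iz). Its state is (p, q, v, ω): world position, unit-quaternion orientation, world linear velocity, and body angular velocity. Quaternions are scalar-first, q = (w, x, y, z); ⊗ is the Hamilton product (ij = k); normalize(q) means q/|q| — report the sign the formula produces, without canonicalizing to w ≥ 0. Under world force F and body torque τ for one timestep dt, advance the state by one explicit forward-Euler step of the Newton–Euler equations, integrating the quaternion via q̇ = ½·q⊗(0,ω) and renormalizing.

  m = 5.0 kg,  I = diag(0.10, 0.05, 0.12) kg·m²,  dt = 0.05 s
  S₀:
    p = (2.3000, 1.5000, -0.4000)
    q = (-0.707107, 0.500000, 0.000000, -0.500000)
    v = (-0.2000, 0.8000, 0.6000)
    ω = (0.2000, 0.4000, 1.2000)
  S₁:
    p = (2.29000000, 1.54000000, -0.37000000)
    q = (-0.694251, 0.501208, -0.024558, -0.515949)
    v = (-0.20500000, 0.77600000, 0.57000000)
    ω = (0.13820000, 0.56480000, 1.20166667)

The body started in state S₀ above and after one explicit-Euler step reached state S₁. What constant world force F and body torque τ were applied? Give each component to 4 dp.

rate change Δω = (-0.06180000, 0.16480000, 0.00166667)
precession coupling = (0.0336, -0.0048, -0.0040)
I·α + gyro = (-0.0900, 0.1600, 0.0000)
Δv = v₁−v₀ = (-0.00500000, -0.02400000, -0.03000000)
F = m·Δv/dt = (-0.5000, -2.4000, -3.0000)

F = (-0.5000, -2.4000, -3.0000)
τ = (-0.0900, 0.1600, 0.0000)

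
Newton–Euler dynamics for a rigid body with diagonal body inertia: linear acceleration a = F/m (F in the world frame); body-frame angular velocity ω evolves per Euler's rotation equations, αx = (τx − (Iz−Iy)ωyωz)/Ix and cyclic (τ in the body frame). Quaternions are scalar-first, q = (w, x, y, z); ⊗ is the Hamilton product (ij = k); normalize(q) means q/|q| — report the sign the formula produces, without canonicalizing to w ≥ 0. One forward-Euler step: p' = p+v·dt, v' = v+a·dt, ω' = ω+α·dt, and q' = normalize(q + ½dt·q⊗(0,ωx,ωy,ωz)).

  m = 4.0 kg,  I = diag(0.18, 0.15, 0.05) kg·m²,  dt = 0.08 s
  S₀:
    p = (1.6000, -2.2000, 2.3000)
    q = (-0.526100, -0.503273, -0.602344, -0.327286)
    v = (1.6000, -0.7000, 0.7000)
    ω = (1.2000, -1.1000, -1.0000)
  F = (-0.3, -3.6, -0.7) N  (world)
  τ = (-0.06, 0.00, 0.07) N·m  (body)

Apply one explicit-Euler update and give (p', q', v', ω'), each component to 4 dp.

new position p' = (1.7280, -2.2560, 2.3560)
v' = v + a·dt = (1.5940, -0.7720, 0.6860)
ω×(Iω) gyroscopic = (-0.1100, -0.1560, 0.0396)
angular accel α = (0.2778, 1.0400, 0.6080)
new body rate ω' = (1.2222, -1.0168, -0.9514)
2q̇ = q⊗(0,ω) = (-0.3859368, -0.3889906, -0.3173062, 1.8025131)
updated quaternion q' = (-0.5400, -0.5173, -0.6132, -0.2544)

p' = (1.7280, -2.2560, 2.3560)
q' = (-0.5400, -0.5173, -0.6132, -0.2544)
v' = (1.5940, -0.7720, 0.6860)
ω' = (1.2222, -1.0168, -0.9514)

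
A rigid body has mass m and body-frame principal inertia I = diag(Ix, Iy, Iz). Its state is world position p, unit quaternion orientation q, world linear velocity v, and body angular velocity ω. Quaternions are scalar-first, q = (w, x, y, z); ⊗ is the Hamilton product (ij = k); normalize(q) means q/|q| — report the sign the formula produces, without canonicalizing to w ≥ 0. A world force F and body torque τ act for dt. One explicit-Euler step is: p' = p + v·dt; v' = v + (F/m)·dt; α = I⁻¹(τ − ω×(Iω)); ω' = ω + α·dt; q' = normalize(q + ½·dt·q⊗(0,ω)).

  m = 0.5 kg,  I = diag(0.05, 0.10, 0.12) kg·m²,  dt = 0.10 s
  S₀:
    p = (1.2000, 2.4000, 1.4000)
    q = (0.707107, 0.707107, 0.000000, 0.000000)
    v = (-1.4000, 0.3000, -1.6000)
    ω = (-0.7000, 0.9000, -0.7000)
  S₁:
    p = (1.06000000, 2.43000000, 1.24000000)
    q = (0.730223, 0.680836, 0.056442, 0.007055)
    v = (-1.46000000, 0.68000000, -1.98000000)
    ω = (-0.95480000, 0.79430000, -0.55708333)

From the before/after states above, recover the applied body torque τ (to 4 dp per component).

τ = (-0.1400, -0.1400, 0.1400)

ω₁ − ω₀ = (-0.25480000, -0.10570000, 0.14291667)
ω₀×(Iω₀) = (-0.0126, -0.0343, -0.0315)
I·α + gyro = (-0.1400, -0.1400, 0.1400)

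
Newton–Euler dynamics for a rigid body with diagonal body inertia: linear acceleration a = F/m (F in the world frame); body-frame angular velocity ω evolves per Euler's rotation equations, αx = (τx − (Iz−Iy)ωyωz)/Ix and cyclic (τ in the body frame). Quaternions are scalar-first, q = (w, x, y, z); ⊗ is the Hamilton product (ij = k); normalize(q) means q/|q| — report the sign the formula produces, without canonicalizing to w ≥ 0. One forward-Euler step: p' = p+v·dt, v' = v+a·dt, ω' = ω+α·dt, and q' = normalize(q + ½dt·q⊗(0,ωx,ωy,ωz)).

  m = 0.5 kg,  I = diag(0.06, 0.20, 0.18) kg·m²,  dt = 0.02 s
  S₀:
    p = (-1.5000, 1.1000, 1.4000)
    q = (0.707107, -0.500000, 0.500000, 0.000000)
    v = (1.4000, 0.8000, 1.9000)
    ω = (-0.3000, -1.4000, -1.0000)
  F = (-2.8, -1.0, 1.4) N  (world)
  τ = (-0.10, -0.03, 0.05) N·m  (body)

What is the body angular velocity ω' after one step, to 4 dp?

α = I⁻¹(τ − ω×Iω) = (-1.2000, 0.0300, -0.0489)
ω + α·dt = (-0.3240, -1.3994, -1.0010)

ω' = (-0.3240, -1.3994, -1.0010)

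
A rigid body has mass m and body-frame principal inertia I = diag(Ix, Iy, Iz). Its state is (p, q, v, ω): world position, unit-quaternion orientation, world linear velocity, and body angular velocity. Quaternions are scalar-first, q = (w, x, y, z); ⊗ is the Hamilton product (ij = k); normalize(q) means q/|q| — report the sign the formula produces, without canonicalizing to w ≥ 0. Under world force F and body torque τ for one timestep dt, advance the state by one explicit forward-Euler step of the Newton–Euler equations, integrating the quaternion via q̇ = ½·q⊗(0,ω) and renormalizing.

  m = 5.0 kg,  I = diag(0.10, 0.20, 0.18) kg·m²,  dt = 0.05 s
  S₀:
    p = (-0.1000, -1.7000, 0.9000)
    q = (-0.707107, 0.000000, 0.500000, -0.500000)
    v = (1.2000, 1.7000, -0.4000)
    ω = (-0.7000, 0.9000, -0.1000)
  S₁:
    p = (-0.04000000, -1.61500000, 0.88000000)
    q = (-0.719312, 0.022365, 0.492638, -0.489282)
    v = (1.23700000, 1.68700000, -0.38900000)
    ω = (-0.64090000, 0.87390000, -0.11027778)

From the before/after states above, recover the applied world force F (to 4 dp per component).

F = (3.7000, -1.3000, 1.1000)

Δv = v₁−v₀ = (0.03700000, -0.01300000, 0.01100000)
F = m·Δv/dt = (3.7000, -1.3000, 1.1000)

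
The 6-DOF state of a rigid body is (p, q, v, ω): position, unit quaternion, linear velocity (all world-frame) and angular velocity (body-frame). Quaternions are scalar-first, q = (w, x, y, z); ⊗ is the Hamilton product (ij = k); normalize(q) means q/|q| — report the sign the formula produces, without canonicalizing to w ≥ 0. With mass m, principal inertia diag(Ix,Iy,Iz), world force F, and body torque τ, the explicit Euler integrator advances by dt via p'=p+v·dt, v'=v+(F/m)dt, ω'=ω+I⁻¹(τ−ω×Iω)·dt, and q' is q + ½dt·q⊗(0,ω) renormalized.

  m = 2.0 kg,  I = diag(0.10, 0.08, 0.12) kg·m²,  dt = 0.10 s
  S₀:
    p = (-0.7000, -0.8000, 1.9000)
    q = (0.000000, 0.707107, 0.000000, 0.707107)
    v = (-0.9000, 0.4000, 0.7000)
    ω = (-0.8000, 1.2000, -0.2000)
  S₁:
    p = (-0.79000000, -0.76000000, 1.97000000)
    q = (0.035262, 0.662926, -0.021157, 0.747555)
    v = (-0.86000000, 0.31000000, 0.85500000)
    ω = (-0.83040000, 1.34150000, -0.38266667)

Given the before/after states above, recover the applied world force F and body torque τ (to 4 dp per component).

rate change Δω = (-0.03040000, 0.14150000, -0.18266667)
applied torque τ = (-0.0400, 0.1100, -0.2000)
velocity change Δv = (0.04000000, -0.09000000, 0.15500000)
applied force F = (0.8000, -1.8000, 3.1000)

F = (0.8000, -1.8000, 3.1000)
τ = (-0.0400, 0.1100, -0.2000)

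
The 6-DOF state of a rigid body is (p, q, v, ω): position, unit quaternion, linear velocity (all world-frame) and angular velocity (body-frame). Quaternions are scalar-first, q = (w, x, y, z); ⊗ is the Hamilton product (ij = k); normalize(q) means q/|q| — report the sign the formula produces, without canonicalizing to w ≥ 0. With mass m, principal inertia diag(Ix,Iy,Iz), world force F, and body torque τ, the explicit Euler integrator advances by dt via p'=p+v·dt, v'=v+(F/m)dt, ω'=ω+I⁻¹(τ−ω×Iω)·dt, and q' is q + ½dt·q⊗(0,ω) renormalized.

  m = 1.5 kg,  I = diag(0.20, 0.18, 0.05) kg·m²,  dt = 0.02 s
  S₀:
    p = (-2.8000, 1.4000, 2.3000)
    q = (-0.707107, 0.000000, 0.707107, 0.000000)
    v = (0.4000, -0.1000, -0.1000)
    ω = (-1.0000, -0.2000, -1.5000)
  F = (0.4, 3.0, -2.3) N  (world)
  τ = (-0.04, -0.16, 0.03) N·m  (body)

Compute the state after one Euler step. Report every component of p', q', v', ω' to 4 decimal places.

angular accel α = (-0.0050, -2.1389, 0.6800)
new body rate ω' = (-1.0001, -0.2428, -1.4864)
q⊗(0,ω) = (0.1414214, -0.3535535, 0.1414214, 1.7677675)
q' = normalize(q + ½dt·q⊗(0,ω)) = (-0.7056, -0.0035, 0.7084, 0.0177)
a = (0.2667, 2.0000, -1.5333)
p + v·dt = (-2.7920, 1.3980, 2.2980)
new velocity v' = (0.4053, -0.0600, -0.1307)

p' = (-2.7920, 1.3980, 2.2980)
q' = (-0.7056, -0.0035, 0.7084, 0.0177)
v' = (0.4053, -0.0600, -0.1307)
ω' = (-1.0001, -0.2428, -1.4864)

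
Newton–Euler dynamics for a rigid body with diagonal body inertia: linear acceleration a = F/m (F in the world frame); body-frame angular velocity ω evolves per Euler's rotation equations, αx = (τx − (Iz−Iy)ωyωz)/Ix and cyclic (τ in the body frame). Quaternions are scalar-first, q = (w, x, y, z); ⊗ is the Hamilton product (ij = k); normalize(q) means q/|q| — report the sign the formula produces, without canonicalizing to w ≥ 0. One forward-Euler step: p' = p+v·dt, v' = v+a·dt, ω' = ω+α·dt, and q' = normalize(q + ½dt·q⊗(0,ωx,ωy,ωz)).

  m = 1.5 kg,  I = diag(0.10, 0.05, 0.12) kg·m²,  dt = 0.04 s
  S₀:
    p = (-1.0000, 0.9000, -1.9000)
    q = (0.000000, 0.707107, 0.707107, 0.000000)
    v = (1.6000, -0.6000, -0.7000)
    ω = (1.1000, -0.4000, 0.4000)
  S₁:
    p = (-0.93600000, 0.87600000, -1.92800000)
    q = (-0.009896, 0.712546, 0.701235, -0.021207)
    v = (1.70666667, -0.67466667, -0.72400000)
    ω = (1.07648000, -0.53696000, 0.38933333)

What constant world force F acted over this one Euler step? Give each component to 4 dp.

velocity change Δv = (0.10666667, -0.07466667, -0.02400000)
m·(v₁−v₀)/dt = (4.0000, -2.8000, -0.9000)

F = (4.0000, -2.8000, -0.9000)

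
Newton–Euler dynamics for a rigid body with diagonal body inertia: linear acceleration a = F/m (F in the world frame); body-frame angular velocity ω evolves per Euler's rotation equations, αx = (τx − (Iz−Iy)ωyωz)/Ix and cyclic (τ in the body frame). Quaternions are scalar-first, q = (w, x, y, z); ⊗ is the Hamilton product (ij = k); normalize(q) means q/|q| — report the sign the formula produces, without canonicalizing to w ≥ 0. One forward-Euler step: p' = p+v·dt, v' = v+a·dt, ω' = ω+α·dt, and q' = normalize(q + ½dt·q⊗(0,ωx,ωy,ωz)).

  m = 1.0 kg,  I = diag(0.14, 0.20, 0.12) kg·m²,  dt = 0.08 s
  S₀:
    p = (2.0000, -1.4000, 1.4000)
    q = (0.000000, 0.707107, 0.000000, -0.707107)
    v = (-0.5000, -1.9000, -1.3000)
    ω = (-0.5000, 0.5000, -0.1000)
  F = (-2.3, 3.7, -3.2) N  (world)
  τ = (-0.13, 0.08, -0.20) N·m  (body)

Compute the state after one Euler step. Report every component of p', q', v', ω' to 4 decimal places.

p' = (1.9600, -1.5520, 1.2960)
q' = (0.0113, 0.7210, 0.0170, -0.6927)
v' = (-0.6840, -1.6040, -1.5560)
ω' = (-0.5766, 0.5316, -0.2233)

gyro term ω×Iω = (0.0040, 0.0010, -0.0150)
(τ − ω×Iω)/I = (-0.9571, 0.3950, -1.5417)
new body rate ω' = (-0.5766, 0.5316, -0.2233)
Hamilton product q⊗(0,ω) = (0.2828428, 0.3535535, 0.4242642, 0.3535535)
q' = normalize(q + ½dt·q⊗(0,ω)) = (0.0113, 0.7210, 0.0170, -0.6927)
p + v·dt = (1.9600, -1.5520, 1.2960)
new velocity v' = (-0.6840, -1.6040, -1.5560)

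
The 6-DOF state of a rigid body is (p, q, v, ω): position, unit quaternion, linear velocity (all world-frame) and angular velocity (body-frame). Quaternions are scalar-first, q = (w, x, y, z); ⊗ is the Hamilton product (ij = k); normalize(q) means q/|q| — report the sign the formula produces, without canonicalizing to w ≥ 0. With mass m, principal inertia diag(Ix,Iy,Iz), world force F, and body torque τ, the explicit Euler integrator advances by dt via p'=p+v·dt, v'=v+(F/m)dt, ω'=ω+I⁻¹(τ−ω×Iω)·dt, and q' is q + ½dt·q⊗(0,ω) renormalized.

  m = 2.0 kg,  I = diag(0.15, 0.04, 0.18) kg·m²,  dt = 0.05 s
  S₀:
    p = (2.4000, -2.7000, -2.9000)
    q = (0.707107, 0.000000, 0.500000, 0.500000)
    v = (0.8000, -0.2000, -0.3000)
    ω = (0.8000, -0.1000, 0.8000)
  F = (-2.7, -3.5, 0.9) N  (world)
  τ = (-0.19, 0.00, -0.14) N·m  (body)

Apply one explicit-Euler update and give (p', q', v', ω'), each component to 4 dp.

ω×(Iω) gyroscopic = (-0.0112, -0.0192, 0.0088)
α = I⁻¹(τ − ω×Iω) = (-1.1920, 0.4800, -0.8267)
new body rate ω' = (0.7404, -0.0760, 0.7587)
q⊗(0,ω) = (-0.3500000, 1.0156856, 0.3292893, 0.1656856)
updated quaternion q' = (0.6981, 0.0254, 0.5080, 0.5039)
p + v·dt = (2.4400, -2.7100, -2.9150)
new velocity v' = (0.7325, -0.2875, -0.2775)

p' = (2.4400, -2.7100, -2.9150)
q' = (0.6981, 0.0254, 0.5080, 0.5039)
v' = (0.7325, -0.2875, -0.2775)
ω' = (0.7404, -0.0760, 0.7587)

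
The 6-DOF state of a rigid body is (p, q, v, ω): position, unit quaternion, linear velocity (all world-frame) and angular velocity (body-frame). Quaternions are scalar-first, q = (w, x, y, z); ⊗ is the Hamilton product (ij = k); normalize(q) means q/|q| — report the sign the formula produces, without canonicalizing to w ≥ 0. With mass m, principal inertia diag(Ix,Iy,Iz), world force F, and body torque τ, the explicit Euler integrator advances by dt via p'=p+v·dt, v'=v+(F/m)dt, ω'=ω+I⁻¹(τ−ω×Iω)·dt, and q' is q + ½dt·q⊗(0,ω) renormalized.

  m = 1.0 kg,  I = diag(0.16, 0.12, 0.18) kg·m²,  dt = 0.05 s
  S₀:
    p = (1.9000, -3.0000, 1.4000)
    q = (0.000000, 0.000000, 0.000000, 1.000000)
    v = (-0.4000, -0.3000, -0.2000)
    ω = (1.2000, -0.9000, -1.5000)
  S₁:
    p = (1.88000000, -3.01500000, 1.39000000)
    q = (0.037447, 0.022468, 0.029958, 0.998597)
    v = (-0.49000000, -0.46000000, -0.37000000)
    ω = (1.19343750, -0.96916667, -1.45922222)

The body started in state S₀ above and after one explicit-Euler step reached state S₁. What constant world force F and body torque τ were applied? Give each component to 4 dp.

ω₁ − ω₀ = (-0.00656250, -0.06916667, 0.04077778)
precession coupling = (0.0810, 0.0360, 0.0432)
I·α + gyro = (0.0600, -0.1300, 0.1900)
Δv = v₁−v₀ = (-0.09000000, -0.16000000, -0.17000000)
F = m·Δv/dt = (-1.8000, -3.2000, -3.4000)

F = (-1.8000, -3.2000, -3.4000)
τ = (0.0600, -0.1300, 0.1900)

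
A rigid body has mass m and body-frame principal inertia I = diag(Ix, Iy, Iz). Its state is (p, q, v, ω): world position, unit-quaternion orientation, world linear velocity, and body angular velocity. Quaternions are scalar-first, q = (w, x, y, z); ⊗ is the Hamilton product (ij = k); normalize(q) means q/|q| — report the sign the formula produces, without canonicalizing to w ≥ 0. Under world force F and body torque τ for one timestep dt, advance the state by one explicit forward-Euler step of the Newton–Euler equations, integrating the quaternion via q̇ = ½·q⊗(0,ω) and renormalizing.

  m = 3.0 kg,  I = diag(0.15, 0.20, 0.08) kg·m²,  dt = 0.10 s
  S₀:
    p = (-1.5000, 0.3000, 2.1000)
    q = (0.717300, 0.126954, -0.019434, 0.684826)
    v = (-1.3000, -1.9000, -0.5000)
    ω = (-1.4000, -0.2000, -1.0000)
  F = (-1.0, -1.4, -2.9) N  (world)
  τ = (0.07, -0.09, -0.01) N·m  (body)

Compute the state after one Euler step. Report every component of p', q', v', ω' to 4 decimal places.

p' = (-1.6300, 0.1100, 2.0500)
q' = (0.7574, 0.0842, -0.0679, 0.6439)
v' = (-1.3333, -1.9467, -0.5967)
ω' = (-1.3373, -0.2940, -1.0300)

precession coupling ω×(Iω) = (-0.0240, 0.0980, 0.0140)
(τ − ω×Iω)/I = (0.6267, -0.9400, -0.3000)
ω + α·dt = (-1.3373, -0.2940, -1.0300)
2q̇ = q⊗(0,ω) = (0.8586748, -0.8478208, -0.9752624, -0.7698984)
q' = normalize(q + ½dt·q⊗(0,ω)) = (0.7574, 0.0842, -0.0679, 0.6439)
linear accel F/m = (-0.3333, -0.4667, -0.9667)
new position p' = (-1.6300, 0.1100, 2.0500)
v + (F/m)dt = (-1.3333, -1.9467, -0.5967)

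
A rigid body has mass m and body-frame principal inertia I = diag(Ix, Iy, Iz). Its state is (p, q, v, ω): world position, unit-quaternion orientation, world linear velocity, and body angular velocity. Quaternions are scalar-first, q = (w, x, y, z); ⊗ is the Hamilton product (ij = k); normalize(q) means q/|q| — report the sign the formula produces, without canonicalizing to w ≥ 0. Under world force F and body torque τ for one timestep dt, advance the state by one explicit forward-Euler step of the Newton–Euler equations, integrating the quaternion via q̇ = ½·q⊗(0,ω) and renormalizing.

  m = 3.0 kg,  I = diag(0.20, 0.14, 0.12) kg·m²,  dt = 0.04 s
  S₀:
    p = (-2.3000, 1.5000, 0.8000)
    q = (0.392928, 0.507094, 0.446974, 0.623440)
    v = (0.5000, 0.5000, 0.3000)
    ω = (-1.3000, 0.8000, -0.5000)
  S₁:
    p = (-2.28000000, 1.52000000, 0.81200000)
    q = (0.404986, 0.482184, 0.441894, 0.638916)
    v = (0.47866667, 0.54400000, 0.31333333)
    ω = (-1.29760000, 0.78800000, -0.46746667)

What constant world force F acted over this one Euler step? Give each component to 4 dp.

F = (-1.6000, 3.3000, 1.0000)

v₁ − v₀ = (-0.02133333, 0.04400000, 0.01333333)
applied force F = (-1.6000, 3.3000, 1.0000)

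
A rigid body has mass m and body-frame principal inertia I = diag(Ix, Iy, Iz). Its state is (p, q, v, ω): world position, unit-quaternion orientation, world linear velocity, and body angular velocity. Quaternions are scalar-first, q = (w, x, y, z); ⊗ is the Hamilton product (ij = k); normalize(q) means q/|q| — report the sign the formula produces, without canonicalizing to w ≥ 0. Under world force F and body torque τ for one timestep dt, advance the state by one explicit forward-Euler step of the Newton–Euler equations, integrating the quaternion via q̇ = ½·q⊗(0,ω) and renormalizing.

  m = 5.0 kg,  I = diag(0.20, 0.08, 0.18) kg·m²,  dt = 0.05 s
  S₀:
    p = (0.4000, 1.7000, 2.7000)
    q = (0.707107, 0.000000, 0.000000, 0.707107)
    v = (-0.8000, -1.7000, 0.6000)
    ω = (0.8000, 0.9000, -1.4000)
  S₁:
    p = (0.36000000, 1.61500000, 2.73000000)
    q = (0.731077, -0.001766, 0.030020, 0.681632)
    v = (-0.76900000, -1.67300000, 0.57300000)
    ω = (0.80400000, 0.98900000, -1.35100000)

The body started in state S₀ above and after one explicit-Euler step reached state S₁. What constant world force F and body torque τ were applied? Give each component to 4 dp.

F = (3.1000, 2.7000, -2.7000)
τ = (-0.1100, 0.1200, 0.0900)

Δv = v₁−v₀ = (0.03100000, 0.02700000, -0.02700000)
applied force F = (3.1000, 2.7000, -2.7000)
Δω = ω₁−ω₀ = (0.00400000, 0.08900000, 0.04900000)
ω₀×(Iω₀) = (-0.1260, -0.0224, -0.0864)
τ = I·(Δω/dt) + ω₀×(Iω₀) = (-0.1100, 0.1200, 0.0900)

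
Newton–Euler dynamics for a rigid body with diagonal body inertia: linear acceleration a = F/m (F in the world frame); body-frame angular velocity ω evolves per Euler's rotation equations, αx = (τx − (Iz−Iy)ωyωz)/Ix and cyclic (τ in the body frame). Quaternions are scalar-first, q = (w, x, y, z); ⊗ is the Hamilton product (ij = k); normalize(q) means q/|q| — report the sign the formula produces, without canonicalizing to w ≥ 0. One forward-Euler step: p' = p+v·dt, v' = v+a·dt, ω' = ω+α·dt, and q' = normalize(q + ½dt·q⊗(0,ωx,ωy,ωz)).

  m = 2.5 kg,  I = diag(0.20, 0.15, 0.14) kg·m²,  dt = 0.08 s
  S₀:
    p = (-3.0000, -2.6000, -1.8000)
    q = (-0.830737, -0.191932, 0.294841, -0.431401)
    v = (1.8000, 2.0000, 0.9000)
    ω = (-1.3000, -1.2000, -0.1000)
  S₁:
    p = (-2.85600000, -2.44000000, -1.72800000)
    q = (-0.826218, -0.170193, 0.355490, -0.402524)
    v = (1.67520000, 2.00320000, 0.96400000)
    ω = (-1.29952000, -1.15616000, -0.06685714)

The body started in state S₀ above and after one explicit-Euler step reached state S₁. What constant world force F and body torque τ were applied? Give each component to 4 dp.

v₁ − v₀ = (-0.12480000, 0.00320000, 0.06400000)
m·(v₁−v₀)/dt = (-3.9000, 0.1000, 2.0000)
rate change Δω = (0.00048000, 0.04384000, 0.03314286)
gyro term ω₀×Iω₀ = (-0.0012, 0.0078, -0.0780)
applied torque τ = (0.0000, 0.0900, -0.0200)

F = (-3.9000, 0.1000, 2.0000)
τ = (0.0000, 0.0900, -0.0200)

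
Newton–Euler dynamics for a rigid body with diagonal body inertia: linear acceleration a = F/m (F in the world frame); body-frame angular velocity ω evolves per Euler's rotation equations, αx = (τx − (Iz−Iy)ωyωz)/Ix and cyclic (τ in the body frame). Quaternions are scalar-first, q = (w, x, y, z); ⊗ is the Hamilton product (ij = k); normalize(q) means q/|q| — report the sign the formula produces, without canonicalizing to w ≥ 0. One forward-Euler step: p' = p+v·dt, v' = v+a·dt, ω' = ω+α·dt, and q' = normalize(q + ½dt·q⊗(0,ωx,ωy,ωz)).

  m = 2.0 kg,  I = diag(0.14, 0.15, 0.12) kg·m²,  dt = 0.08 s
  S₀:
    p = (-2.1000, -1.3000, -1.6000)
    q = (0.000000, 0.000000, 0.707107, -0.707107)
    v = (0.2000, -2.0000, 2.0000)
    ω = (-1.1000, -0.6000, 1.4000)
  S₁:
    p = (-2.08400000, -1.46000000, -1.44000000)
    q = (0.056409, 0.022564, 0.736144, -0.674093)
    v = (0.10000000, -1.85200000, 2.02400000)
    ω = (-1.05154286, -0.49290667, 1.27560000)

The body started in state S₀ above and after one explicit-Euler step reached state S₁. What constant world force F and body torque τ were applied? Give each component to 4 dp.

F = (-2.5000, 3.7000, 0.6000)
τ = (0.1100, 0.1700, -0.1800)

Δω = ω₁−ω₀ = (0.04845714, 0.10709333, -0.12440000)
applied torque τ = (0.1100, 0.1700, -0.1800)
v₁ − v₀ = (-0.10000000, 0.14800000, 0.02400000)
m·(v₁−v₀)/dt = (-2.5000, 3.7000, 0.6000)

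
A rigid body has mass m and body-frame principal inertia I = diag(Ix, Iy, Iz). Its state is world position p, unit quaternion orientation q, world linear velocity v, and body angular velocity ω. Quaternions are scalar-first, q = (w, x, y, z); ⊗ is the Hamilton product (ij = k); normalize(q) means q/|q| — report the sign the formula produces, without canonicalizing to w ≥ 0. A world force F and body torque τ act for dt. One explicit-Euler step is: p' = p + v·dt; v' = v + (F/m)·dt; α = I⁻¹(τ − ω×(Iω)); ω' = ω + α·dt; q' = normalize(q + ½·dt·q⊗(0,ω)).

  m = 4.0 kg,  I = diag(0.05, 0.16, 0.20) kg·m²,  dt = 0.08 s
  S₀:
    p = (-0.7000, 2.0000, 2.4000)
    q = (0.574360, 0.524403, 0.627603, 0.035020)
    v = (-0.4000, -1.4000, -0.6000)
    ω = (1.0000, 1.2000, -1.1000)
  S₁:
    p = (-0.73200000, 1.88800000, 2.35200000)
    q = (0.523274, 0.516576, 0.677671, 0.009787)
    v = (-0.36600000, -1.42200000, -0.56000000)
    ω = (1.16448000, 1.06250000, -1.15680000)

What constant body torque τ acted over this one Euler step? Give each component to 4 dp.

Δω = ω₁−ω₀ = (0.16448000, -0.13750000, -0.05680000)
precession coupling = (-0.0528, 0.1650, 0.1320)
applied torque τ = (0.0500, -0.1100, -0.0100)

τ = (0.0500, -0.1100, -0.0100)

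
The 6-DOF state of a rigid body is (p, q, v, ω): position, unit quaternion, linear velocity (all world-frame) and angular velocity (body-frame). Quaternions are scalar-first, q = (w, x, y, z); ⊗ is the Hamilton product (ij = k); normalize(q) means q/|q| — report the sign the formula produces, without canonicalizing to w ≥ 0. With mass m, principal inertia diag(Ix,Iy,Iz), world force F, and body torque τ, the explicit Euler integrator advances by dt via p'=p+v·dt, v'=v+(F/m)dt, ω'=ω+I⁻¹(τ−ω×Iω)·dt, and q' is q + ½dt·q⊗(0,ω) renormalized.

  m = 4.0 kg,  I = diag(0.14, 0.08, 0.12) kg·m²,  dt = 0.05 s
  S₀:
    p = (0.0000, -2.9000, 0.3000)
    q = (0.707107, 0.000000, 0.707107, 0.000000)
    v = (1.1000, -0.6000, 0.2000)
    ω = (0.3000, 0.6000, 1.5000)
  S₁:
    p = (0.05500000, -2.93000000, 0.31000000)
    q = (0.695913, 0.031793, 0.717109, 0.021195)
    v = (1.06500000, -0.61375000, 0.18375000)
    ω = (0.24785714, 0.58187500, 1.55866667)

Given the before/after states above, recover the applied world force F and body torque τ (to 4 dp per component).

F = (-2.8000, -1.1000, -1.3000)
τ = (-0.1100, -0.0200, 0.1300)

rate change Δω = (-0.05214286, -0.01812500, 0.05866667)
τ = I·(Δω/dt) + ω₀×(Iω₀) = (-0.1100, -0.0200, 0.1300)
Δv = v₁−v₀ = (-0.03500000, -0.01375000, -0.01625000)
m·(v₁−v₀)/dt = (-2.8000, -1.1000, -1.3000)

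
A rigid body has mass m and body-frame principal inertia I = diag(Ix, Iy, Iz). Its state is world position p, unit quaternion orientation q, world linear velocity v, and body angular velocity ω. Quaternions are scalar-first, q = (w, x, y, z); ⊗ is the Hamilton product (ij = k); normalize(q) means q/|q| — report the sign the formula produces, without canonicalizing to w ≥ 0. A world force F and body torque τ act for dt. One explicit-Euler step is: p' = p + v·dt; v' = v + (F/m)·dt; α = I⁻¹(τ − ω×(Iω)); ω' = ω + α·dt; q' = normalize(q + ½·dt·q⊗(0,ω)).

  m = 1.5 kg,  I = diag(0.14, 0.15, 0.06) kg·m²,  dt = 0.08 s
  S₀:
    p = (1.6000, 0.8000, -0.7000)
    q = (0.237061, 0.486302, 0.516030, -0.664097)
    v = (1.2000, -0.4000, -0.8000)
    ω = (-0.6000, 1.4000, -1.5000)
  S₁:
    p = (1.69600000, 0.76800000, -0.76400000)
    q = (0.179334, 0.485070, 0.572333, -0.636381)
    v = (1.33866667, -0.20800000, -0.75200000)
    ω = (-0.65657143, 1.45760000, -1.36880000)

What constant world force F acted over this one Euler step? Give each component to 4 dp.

velocity change Δv = (0.13866667, 0.19200000, 0.04800000)
applied force F = (2.6000, 3.6000, 0.9000)

F = (2.6000, 3.6000, 0.9000)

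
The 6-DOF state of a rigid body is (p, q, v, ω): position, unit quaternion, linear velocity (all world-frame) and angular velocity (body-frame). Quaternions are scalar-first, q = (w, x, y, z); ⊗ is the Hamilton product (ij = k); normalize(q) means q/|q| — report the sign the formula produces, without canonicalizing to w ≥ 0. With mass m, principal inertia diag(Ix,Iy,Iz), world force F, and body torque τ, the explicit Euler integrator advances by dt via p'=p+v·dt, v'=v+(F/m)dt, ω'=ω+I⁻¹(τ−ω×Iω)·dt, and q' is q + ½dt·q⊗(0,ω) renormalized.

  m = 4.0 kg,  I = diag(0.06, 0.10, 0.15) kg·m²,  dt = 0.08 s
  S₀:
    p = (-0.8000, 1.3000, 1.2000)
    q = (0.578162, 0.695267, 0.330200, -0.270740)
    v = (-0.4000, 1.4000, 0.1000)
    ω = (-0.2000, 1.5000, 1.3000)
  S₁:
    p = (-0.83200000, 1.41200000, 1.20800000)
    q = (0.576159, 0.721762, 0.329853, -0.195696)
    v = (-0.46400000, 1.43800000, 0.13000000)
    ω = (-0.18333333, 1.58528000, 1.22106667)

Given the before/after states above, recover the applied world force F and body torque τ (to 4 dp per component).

F = (-3.2000, 1.9000, 1.5000)
τ = (0.1100, 0.1300, -0.1600)

Δω = ω₁−ω₀ = (0.01666667, 0.08528000, -0.07893333)
ω₀×(Iω₀) = (0.0975, 0.0234, -0.0120)
τ = I·(Δω/dt) + ω₀×(Iω₀) = (0.1100, 0.1300, -0.1600)
v₁ − v₀ = (-0.06400000, 0.03800000, 0.03000000)
F = m·Δv/dt = (-3.2000, 1.9000, 1.5000)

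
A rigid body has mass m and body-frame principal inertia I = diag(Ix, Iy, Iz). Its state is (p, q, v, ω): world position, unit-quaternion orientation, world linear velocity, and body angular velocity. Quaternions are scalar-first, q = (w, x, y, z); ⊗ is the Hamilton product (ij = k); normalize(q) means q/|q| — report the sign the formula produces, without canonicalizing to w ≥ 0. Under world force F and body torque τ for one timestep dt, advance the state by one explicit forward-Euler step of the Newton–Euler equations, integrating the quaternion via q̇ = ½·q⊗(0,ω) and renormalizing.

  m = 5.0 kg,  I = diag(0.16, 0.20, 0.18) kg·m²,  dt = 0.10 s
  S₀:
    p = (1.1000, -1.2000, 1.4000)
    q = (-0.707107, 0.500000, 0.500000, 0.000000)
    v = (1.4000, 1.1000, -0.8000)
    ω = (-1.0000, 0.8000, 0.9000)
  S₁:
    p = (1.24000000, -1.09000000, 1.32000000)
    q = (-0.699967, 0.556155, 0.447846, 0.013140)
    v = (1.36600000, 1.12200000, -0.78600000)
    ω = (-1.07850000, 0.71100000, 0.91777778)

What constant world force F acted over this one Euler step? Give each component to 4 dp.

velocity change Δv = (-0.03400000, 0.02200000, 0.01400000)
applied force F = (-1.7000, 1.1000, 0.7000)

F = (-1.7000, 1.1000, 0.7000)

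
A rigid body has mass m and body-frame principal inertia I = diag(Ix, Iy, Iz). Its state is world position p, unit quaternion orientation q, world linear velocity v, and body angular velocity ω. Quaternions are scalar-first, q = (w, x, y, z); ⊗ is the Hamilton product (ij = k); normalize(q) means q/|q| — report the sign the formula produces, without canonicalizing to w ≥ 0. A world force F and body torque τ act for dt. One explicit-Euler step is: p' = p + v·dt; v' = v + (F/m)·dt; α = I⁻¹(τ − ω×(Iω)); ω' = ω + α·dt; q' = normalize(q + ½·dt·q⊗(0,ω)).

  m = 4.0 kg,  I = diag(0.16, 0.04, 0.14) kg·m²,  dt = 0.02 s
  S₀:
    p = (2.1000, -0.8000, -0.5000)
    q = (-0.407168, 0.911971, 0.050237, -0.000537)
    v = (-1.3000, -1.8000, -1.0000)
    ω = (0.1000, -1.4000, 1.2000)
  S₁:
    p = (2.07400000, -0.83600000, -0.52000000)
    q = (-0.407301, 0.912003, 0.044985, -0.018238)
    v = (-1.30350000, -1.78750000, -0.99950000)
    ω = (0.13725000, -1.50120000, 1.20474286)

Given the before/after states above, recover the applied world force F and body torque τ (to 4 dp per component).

F = (-0.7000, 2.5000, 0.1000)
τ = (0.1300, -0.2000, 0.0500)

v₁ − v₀ = (-0.00350000, 0.01250000, 0.00050000)
m·(v₁−v₀)/dt = (-0.7000, 2.5000, 0.1000)
rate change Δω = (0.03725000, -0.10120000, 0.00474286)
precession coupling = (-0.1680, 0.0024, 0.0168)
I·α + gyro = (0.1300, -0.2000, 0.0500)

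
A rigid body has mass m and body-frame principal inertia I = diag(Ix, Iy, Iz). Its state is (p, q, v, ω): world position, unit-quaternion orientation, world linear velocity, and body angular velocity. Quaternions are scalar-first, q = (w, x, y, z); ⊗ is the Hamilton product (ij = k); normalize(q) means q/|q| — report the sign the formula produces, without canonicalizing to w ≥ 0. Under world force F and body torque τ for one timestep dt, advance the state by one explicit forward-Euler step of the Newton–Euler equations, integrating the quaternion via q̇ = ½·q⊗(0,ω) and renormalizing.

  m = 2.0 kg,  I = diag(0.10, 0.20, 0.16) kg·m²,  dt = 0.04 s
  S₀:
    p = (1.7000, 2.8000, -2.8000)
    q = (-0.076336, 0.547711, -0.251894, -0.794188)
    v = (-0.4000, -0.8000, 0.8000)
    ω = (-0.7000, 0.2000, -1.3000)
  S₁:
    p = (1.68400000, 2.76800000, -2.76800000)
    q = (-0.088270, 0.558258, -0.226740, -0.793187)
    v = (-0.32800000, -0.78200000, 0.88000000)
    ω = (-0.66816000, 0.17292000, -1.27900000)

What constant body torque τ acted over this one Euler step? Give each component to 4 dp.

rate change Δω = (0.03184000, -0.02708000, 0.02100000)
applied torque τ = (0.0900, -0.1900, 0.0700)

τ = (0.0900, -0.1900, 0.0700)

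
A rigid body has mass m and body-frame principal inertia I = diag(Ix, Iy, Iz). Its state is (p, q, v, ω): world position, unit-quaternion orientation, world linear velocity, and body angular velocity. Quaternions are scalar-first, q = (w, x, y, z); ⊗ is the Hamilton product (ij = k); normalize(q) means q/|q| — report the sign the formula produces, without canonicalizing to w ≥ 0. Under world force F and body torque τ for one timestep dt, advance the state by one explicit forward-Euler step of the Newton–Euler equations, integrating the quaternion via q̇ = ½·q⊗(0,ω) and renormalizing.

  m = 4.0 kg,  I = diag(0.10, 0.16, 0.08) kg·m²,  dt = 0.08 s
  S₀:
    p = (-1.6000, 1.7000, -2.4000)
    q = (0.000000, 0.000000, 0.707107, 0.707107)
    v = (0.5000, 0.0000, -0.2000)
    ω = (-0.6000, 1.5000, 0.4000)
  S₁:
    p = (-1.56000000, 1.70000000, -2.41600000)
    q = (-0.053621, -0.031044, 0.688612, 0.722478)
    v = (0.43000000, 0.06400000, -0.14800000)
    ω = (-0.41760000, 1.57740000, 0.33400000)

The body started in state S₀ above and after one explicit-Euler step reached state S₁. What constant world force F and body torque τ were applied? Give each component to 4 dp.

Δω = ω₁−ω₀ = (0.18240000, 0.07740000, -0.06600000)
τ = I·(Δω/dt) + ω₀×(Iω₀) = (0.1800, 0.1500, -0.1200)
velocity change Δv = (-0.07000000, 0.06400000, 0.05200000)
m·(v₁−v₀)/dt = (-3.5000, 3.2000, 2.6000)

F = (-3.5000, 3.2000, 2.6000)
τ = (0.1800, 0.1500, -0.1200)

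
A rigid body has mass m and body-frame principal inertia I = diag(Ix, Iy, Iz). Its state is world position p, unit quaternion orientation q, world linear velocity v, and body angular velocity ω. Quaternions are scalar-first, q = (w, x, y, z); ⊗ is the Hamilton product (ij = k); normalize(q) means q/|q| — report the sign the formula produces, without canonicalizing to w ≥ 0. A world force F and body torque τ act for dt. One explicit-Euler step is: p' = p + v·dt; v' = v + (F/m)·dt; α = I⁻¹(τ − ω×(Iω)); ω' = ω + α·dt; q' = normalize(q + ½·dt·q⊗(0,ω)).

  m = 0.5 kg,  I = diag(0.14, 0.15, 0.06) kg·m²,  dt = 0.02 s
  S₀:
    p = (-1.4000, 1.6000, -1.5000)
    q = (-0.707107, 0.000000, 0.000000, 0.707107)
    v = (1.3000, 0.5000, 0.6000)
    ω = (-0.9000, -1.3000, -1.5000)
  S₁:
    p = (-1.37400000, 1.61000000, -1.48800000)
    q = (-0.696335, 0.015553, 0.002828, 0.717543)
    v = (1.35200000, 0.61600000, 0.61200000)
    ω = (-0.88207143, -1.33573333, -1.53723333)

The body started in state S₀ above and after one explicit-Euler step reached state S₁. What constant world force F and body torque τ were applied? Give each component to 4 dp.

F = (1.3000, 2.9000, 0.3000)
τ = (-0.0500, -0.1600, -0.1000)

velocity change Δv = (0.05200000, 0.11600000, 0.01200000)
applied force F = (1.3000, 2.9000, 0.3000)
rate change Δω = (0.01792857, -0.03573333, -0.03723333)
ω₀×(Iω₀) = (-0.1755, 0.1080, 0.0117)
τ = I·(Δω/dt) + ω₀×(Iω₀) = (-0.0500, -0.1600, -0.1000)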